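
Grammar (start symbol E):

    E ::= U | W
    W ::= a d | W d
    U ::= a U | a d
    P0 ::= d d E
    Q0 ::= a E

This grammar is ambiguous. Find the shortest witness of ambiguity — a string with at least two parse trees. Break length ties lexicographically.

a d

length 2: a d has 2 parse trees

Two derivations of a d:
  E ⇒ U ⇒ a d
  E ⇒ W ⇒ a d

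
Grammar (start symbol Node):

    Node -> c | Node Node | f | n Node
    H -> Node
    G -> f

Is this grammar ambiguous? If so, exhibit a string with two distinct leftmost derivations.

Ambiguous

Witness: c c c

Derivation 1: Node ⇒ Node Node ⇒ c Node ⇒ c Node Node ⇒ c c Node ⇒ c c c
Derivation 2: Node ⇒ Node Node ⇒ Node Node Node ⇒ c Node Node ⇒ c c Node ⇒ c c c

Two distinct leftmost derivations for the same string.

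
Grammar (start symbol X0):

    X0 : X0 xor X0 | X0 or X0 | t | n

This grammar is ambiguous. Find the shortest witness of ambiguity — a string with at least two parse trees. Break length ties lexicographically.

length 1: no string has ≥2 trees
length 3: no string has ≥2 trees
length 5: n or n or n has 2 parse trees

Two derivations of n or n or n:
  X0 ⇒ X0 or X0 ⇒ X0 or X0 or X0 ⇒ n or X0 or X0 ⇒ n or n or X0 ⇒ n or n or n
  X0 ⇒ X0 or X0 ⇒ n or X0 ⇒ n or X0 or X0 ⇒ n or n or X0 ⇒ n or n or n

n or n or n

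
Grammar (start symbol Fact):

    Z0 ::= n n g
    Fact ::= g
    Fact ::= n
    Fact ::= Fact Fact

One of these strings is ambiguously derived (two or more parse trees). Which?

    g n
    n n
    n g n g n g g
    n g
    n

n g n g n g g

g n: 1 tree
n n: 1 tree
n g n g n g g: 132 trees
n g: 1 tree
n: 1 tree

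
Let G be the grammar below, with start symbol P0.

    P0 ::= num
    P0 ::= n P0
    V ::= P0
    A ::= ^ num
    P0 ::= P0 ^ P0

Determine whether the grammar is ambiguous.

Witness: n num ^ num

Derivation 1: P0 ⇒ n P0 ⇒ n P0 ^ P0 ⇒ n num ^ P0 ⇒ n num ^ num
Derivation 2: P0 ⇒ P0 ^ P0 ⇒ n P0 ^ P0 ⇒ n num ^ P0 ⇒ n num ^ num

Two distinct leftmost derivations for the same string.

Ambiguous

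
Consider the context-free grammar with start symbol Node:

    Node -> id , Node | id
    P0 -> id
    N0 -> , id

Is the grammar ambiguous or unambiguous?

Unambiguous

Only Node is reachable from Node; ignoring the rest: Right-recursive list with a separator: after each atom, whether the separator follows determines the rule. One parse per string.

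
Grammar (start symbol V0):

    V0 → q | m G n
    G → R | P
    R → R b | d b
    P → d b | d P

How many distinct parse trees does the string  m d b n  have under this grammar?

Parse trees for m d b n:
  [V0 m [G [R d b]] n]
  [V0 m [G [P d b]] n]

2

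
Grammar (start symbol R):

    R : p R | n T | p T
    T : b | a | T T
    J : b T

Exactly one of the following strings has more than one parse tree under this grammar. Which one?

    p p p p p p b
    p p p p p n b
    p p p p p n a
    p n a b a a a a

p n a b a a a a

p p p p p p b: 1 tree
p p p p p n b: 1 tree
p p p p p n a: 1 tree
p n a b a a a a: 42 trees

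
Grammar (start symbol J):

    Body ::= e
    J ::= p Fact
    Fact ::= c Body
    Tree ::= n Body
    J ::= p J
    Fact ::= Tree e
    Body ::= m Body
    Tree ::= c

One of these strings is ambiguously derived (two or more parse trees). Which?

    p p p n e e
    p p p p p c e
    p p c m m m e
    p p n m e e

p p p p p c e

p p p n e e: 1 tree
p p p p p c e: 2 trees
p p c m m m e: 1 tree
p p n m e e: 1 tree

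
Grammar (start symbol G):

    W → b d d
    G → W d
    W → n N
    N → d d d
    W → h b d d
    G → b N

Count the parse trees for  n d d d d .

Parse trees for n d d d d:
  [G [W n [N d d d]] d]

1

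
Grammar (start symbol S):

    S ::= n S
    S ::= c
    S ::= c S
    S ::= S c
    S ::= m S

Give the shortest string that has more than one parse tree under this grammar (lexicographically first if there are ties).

length 1: no string has ≥2 trees
length 2: c c has 2 parse trees

Two derivations of c c:
  S ⇒ c S ⇒ c c
  S ⇒ S c ⇒ c c

c c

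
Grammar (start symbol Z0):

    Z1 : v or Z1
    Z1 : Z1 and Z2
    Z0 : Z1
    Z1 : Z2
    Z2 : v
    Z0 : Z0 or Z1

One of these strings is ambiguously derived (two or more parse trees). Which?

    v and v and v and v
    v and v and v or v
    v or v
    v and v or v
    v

v or v

v and v and v and v: 1 tree
v and v and v or v: 1 tree
v or v: 2 trees
v and v or v: 1 tree
v: 1 tree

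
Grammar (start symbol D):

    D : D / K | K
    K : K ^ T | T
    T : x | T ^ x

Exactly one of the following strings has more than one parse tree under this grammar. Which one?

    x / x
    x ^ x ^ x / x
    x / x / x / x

x / x: 1 tree
x ^ x ^ x / x: 4 trees
x / x / x / x: 1 tree

x ^ x ^ x / x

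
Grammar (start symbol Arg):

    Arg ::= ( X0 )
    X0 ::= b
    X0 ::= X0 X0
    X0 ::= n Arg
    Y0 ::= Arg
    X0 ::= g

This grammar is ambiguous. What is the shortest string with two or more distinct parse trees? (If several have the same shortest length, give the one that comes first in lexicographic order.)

length 3: no string has ≥2 trees
length 4: no string has ≥2 trees
length 5: ( b b b ) has 2 parse trees

Two derivations of ( b b b ):
  Arg ⇒ ( X0 ) ⇒ ( X0 X0 ) ⇒ ( b X0 ) ⇒ ( b X0 X0 ) ⇒ ( b b X0 ) ⇒ ( b b b )
  Arg ⇒ ( X0 ) ⇒ ( X0 X0 ) ⇒ ( X0 X0 X0 ) ⇒ ( b X0 X0 ) ⇒ ( b b X0 ) ⇒ ( b b b )

( b b b )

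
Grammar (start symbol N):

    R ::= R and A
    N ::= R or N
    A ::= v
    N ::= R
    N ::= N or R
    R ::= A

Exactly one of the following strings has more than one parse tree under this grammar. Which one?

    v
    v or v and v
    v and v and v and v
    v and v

v: 1 tree
v or v and v: 2 trees
v and v and v and v: 1 tree
v and v: 1 tree

v or v and v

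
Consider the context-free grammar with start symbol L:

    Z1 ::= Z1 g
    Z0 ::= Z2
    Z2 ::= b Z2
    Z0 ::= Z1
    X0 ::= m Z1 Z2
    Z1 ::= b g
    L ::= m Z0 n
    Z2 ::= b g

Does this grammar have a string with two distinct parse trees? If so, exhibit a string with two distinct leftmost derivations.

Ambiguous

Witness: m b g n

Derivation 1: L ⇒ m Z0 n ⇒ m Z2 n ⇒ m b g n
Derivation 2: L ⇒ m Z0 n ⇒ m Z1 n ⇒ m b g n

Two distinct leftmost derivations for the same string.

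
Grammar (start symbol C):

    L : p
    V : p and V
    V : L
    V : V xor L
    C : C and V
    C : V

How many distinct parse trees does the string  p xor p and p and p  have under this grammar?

Parse trees for p xor p and p and p:
  [C [C [V [V [L p]] xor [L p]]] and [V p and [V [L p]]]]
  [C [C [C [V [V [L p]] xor [L p]]] and [V [L p]]] and [V [L p]]]

2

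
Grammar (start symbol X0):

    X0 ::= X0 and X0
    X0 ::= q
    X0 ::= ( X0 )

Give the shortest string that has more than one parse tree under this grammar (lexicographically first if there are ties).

length 1: no string has ≥2 trees
length 3: no string has ≥2 trees
length 5: q and q and q has 2 parse trees

Two derivations of q and q and q:
  X0 ⇒ X0 and X0 ⇒ X0 and X0 and X0 ⇒ q and X0 and X0 ⇒ q and q and X0 ⇒ q and q and q
  X0 ⇒ X0 and X0 ⇒ q and X0 ⇒ q and X0 and X0 ⇒ q and q and X0 ⇒ q and q and q

q and q and q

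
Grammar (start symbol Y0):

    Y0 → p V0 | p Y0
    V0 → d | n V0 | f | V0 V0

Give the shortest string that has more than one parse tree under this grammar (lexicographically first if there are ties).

p d d d

length 2: no string has ≥2 trees
length 3: no string has ≥2 trees
length 4: p d d d has 2 parse trees

Two derivations of p d d d:
  Y0 ⇒ p V0 ⇒ p V0 V0 ⇒ p d V0 ⇒ p d V0 V0 ⇒ p d d V0 ⇒ p d d d
  Y0 ⇒ p V0 ⇒ p V0 V0 ⇒ p V0 V0 V0 ⇒ p d V0 V0 ⇒ p d d V0 ⇒ p d d d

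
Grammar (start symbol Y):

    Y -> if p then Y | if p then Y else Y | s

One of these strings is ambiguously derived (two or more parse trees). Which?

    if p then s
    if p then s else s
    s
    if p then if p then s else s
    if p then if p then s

if p then if p then s else s

if p then s: 1 tree
if p then s else s: 1 tree
s: 1 tree
if p then if p then s else s: 2 trees
if p then if p then s: 1 tree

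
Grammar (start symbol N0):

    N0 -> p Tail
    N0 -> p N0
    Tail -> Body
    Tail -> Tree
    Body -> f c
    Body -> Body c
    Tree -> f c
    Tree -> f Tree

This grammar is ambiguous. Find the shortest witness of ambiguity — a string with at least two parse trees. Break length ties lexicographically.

p f c

length 3: p f c has 2 parse trees

Two derivations of p f c:
  N0 ⇒ p Tail ⇒ p Body ⇒ p f c
  N0 ⇒ p Tail ⇒ p Tree ⇒ p f c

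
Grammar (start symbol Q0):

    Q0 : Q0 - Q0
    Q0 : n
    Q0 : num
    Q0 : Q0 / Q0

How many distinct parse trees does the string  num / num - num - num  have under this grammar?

5

Parse trees for num / num - num - num:
  [Q0 [Q0 [Q0 num] / [Q0 num]] - [Q0 [Q0 num] - [Q0 num]]]
  [Q0 [Q0 [Q0 [Q0 num] / [Q0 num]] - [Q0 num]] - [Q0 num]]
  [Q0 [Q0 [Q0 num] / [Q0 [Q0 num] - [Q0 num]]] - [Q0 num]]
  [Q0 [Q0 num] / [Q0 [Q0 num] - [Q0 [Q0 num] - [Q0 num]]]]
  [Q0 [Q0 num] / [Q0 [Q0 [Q0 num] - [Q0 num]] - [Q0 num]]]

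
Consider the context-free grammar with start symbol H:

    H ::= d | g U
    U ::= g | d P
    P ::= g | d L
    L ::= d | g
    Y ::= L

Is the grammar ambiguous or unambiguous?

(Y is unreachable from H, so its rules don't affect L(H).) Restricted to the reachable nonterminals, every rule has the form A → t or A → t B, and no two rules for the same A share a first terminal. The grammar encodes a DFA — one run per string.

Unambiguous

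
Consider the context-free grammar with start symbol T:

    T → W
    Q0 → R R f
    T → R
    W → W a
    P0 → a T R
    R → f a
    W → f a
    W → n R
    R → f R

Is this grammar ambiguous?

Witness: f a

Derivation 1: T ⇒ W ⇒ f a
Derivation 2: T ⇒ R ⇒ f a

Two distinct leftmost derivations for the same string.

Ambiguous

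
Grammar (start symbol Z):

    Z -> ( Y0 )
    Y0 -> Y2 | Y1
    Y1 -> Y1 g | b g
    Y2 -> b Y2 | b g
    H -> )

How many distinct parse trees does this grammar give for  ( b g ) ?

Parse trees for ( b g ):
  [Z ( [Y0 [Y2 b g]] )]
  [Z ( [Y0 [Y1 b g]] )]

2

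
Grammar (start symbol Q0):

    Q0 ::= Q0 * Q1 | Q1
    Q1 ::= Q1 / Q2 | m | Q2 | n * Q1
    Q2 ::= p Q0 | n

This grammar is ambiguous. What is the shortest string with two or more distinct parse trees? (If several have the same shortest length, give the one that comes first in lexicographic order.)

length 1: no string has ≥2 trees
length 2: no string has ≥2 trees
length 3: n * m has 2 parse trees

Two derivations of n * m:
  Q0 ⇒ Q0 * Q1 ⇒ Q1 * Q1 ⇒ Q2 * Q1 ⇒ n * Q1 ⇒ n * m
  Q0 ⇒ Q1 ⇒ n * Q1 ⇒ n * m

n * m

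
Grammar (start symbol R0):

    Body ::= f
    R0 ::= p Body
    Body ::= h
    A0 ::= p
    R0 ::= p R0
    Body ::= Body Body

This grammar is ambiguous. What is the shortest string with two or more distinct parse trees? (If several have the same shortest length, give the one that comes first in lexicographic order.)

length 2: no string has ≥2 trees
length 3: no string has ≥2 trees
length 4: p f f f has 2 parse trees

Two derivations of p f f f:
  R0 ⇒ p Body ⇒ p Body Body ⇒ p f Body ⇒ p f Body Body ⇒ p f f Body ⇒ p f f f
  R0 ⇒ p Body ⇒ p Body Body ⇒ p Body Body Body ⇒ p f Body Body ⇒ p f f Body ⇒ p f f f

p f f f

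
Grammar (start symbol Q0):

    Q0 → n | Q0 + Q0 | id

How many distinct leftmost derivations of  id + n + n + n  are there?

5

Parse trees for id + n + n + n:
  [Q0 [Q0 id] + [Q0 [Q0 n] + [Q0 [Q0 n] + [Q0 n]]]]
  [Q0 [Q0 id] + [Q0 [Q0 [Q0 n] + [Q0 n]] + [Q0 n]]]
  [Q0 [Q0 [Q0 id] + [Q0 n]] + [Q0 [Q0 n] + [Q0 n]]]
  [Q0 [Q0 [Q0 id] + [Q0 [Q0 n] + [Q0 n]]] + [Q0 n]]
  [Q0 [Q0 [Q0 [Q0 id] + [Q0 n]] + [Q0 n]] + [Q0 n]]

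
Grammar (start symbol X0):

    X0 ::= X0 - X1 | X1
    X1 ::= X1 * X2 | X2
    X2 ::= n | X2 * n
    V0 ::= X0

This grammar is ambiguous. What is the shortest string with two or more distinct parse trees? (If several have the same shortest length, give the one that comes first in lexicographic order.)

n * n

length 1: no string has ≥2 trees
length 3: n * n has 2 parse trees

Two derivations of n * n:
  X0 ⇒ X1 ⇒ X1 * X2 ⇒ X2 * X2 ⇒ n * X2 ⇒ n * n
  X0 ⇒ X1 ⇒ X2 ⇒ X2 * n ⇒ n * n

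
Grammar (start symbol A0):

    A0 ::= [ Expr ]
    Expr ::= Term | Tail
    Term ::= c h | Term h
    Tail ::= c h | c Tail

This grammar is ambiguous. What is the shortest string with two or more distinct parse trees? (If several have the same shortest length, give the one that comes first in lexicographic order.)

length 4: [ c h ] has 2 parse trees

Two derivations of [ c h ]:
  A0 ⇒ [ Expr ] ⇒ [ Term ] ⇒ [ c h ]
  A0 ⇒ [ Expr ] ⇒ [ Tail ] ⇒ [ c h ]

[ c h ]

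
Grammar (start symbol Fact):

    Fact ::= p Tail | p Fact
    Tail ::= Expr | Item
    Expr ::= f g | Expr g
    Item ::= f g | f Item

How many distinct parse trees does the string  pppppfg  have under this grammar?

Parse trees for pppppfg:
  [Fact p [Fact p [Fact p [Fact p [Fact p [Tail [Expr f g]]]]]]]
  [Fact p [Fact p [Fact p [Fact p [Fact p [Tail [Item f g]]]]]]]

2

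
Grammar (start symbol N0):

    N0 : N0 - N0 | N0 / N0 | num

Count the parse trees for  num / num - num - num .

5

Parse trees for num / num - num - num:
  [N0 [N0 [N0 num] / [N0 num]] - [N0 [N0 num] - [N0 num]]]
  [N0 [N0 [N0 [N0 num] / [N0 num]] - [N0 num]] - [N0 num]]
  [N0 [N0 [N0 num] / [N0 [N0 num] - [N0 num]]] - [N0 num]]
  [N0 [N0 num] / [N0 [N0 num] - [N0 [N0 num] - [N0 num]]]]
  [N0 [N0 num] / [N0 [N0 [N0 num] - [N0 num]] - [N0 num]]]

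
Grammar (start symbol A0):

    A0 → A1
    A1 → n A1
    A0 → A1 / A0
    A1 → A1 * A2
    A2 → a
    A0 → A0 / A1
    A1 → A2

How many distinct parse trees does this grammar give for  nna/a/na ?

Parse trees for nna/a/na:
  [A0 [A1 n [A1 n [A1 [A2 a]]]] / [A0 [A1 [A2 a]] / [A0 [A1 n [A1 [A2 a]]]]]]
  [A0 [A1 n [A1 n [A1 [A2 a]]]] / [A0 [A0 [A1 [A2 a]]] / [A1 n [A1 [A2 a]]]]]
  [A0 [A0 [A1 n [A1 n [A1 [A2 a]]]] / [A0 [A1 [A2 a]]]] / [A1 n [A1 [A2 a]]]]
  [A0 [A0 [A0 [A1 n [A1 n [A1 [A2 a]]]]] / [A1 [A2 a]]] / [A1 n [A1 [A2 a]]]]

4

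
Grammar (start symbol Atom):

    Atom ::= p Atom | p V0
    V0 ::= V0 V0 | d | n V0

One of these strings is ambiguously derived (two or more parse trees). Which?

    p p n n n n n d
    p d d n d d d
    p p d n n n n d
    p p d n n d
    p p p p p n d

p d d n d d d

p p n n n n n d: 1 tree
p d d n d d d: 23 trees
p p d n n n n d: 1 tree
p p d n n d: 1 tree
p p p p p n d: 1 tree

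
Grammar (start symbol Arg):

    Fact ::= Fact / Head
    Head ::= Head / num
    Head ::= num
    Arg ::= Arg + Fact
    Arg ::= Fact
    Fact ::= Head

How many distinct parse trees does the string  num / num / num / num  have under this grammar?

8

Parse trees for num / num / num / num:
  [Arg [Fact [Fact [Head num]] / [Head [Head [Head num] / num] / num]]]
  [Arg [Fact [Fact [Fact [Head num]] / [Head num]] / [Head [Head num] / num]]]
  [Arg [Fact [Fact [Head [Head num] / num]] / [Head [Head num] / num]]]
  [Arg [Fact [Fact [Fact [Head num]] / [Head [Head num] / num]] / [Head num]]]
  [Arg [Fact [Fact [Fact [Fact [Head num]] / [Head num]] / [Head num]] / [Head num]]]
  [Arg [Fact [Fact [Fact [Head [Head num] / num]] / [Head num]] / [Head num]]]
  [Arg [Fact [Fact [Head [Head [Head num] / num] / num]] / [Head num]]]
  [Arg [Fact [Head [Head [Head [Head num] / num] / num] / num]]]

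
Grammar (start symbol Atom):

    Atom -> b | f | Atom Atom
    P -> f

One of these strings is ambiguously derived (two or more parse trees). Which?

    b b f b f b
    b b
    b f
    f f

b b f b f b: 42 trees
b b: 1 tree
b f: 1 tree
f f: 1 tree

b b f b f b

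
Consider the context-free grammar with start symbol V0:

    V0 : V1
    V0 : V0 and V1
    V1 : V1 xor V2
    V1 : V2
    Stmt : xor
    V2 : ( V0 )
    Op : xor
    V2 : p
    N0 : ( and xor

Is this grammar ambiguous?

Only V0, V1, V2 are reachable from V0; ignoring the rest: V0 → V0 and V1 | V1  ;  V1 → V1 xor V2 | V2  — a left-associative chain with V2 at the bottom. Each string factors uniquely by precedence.

Unambiguous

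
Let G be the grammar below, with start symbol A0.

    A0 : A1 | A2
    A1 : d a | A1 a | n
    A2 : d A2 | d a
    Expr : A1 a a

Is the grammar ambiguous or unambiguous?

Witness: d a

Derivation 1: A0 ⇒ A1 ⇒ d a
Derivation 2: A0 ⇒ A2 ⇒ d a

Two distinct leftmost derivations for the same string.

Ambiguous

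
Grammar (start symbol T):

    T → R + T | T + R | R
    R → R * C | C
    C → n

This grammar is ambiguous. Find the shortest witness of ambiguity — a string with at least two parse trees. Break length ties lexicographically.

length 1: no string has ≥2 trees
length 3: n + n has 2 parse trees

Two derivations of n + n:
  T ⇒ R + T ⇒ C + T ⇒ n + T ⇒ n + R ⇒ n + C ⇒ n + n
  T ⇒ T + R ⇒ R + R ⇒ C + R ⇒ n + R ⇒ n + C ⇒ n + n

n + n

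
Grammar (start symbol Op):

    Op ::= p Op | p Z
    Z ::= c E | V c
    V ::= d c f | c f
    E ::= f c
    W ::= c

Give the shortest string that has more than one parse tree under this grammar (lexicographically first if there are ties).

length 4: p c f c has 2 parse trees

Two derivations of p c f c:
  Op ⇒ p Z ⇒ p c E ⇒ p c f c
  Op ⇒ p Z ⇒ p V c ⇒ p c f c

p c f c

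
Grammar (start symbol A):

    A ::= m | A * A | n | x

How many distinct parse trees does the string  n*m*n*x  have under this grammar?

Parse trees for n*m*n*x:
  [A [A n] * [A [A m] * [A [A n] * [A x]]]]
  [A [A n] * [A [A [A m] * [A n]] * [A x]]]
  [A [A [A n] * [A m]] * [A [A n] * [A x]]]
  [A [A [A n] * [A [A m] * [A n]]] * [A x]]
  [A [A [A [A n] * [A m]] * [A n]] * [A x]]

5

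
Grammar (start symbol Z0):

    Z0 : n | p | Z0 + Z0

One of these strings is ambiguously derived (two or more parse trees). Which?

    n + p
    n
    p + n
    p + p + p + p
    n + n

p + p + p + p

n + p: 1 tree
n: 1 tree
p + n: 1 tree
p + p + p + p: 5 trees
n + n: 1 tree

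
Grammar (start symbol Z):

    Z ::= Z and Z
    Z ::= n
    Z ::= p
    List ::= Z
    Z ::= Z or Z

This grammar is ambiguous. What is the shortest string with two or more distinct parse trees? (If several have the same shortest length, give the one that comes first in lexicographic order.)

n and n and n

length 1: no string has ≥2 trees
length 3: no string has ≥2 trees
length 5: n and n and n has 2 parse trees

Two derivations of n and n and n:
  Z ⇒ Z and Z ⇒ Z and Z and Z ⇒ n and Z and Z ⇒ n and n and Z ⇒ n and n and n
  Z ⇒ Z and Z ⇒ n and Z ⇒ n and Z and Z ⇒ n and n and Z ⇒ n and n and n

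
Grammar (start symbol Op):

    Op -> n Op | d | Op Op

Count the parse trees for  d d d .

Parse trees for d d d:
  [Op [Op d] [Op [Op d] [Op d]]]
  [Op [Op [Op d] [Op d]] [Op d]]

2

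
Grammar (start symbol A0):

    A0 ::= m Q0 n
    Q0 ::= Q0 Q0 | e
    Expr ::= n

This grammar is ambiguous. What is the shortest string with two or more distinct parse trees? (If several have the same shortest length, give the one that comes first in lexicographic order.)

length 3: no string has ≥2 trees
length 4: no string has ≥2 trees
length 5: m e e e n has 2 parse trees

Two derivations of m e e e n:
  A0 ⇒ m Q0 n ⇒ m Q0 Q0 n ⇒ m Q0 Q0 Q0 n ⇒ m e Q0 Q0 n ⇒ m e e Q0 n ⇒ m e e e n
  A0 ⇒ m Q0 n ⇒ m Q0 Q0 n ⇒ m e Q0 n ⇒ m e Q0 Q0 n ⇒ m e e Q0 n ⇒ m e e e n

m e e e n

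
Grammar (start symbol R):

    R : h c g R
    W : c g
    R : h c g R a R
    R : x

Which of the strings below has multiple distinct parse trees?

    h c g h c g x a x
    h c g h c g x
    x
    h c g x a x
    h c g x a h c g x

h c g h c g x a x: 2 trees
h c g h c g x: 1 tree
x: 1 tree
h c g x a x: 1 tree
h c g x a h c g x: 1 tree

h c g h c g x a x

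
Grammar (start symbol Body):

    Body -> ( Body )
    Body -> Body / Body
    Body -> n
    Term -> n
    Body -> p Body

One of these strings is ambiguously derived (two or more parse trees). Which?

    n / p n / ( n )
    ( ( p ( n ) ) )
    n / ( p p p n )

n / p n / ( n )

n / p n / ( n ): 3 trees
( ( p ( n ) ) ): 1 tree
n / ( p p p n ): 1 tree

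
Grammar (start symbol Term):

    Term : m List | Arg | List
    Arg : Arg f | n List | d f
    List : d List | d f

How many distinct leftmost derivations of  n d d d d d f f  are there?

1

Parse trees for n d d d d d f f:
  [Term [Arg [Arg n [List d [List d [List d [List d [List d f]]]]]] f]]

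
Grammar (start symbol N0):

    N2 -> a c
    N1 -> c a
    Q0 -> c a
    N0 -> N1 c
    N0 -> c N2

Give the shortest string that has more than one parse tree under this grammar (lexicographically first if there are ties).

length 3: c a c has 2 parse trees

Two derivations of c a c:
  N0 ⇒ N1 c ⇒ c a c
  N0 ⇒ c N2 ⇒ c a c

c a c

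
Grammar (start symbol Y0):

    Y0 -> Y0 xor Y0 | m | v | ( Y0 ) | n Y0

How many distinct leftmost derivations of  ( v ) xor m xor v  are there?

2

Parse trees for ( v ) xor m xor v:
  [Y0 [Y0 ( [Y0 v] )] xor [Y0 [Y0 m] xor [Y0 v]]]
  [Y0 [Y0 [Y0 ( [Y0 v] )] xor [Y0 m]] xor [Y0 v]]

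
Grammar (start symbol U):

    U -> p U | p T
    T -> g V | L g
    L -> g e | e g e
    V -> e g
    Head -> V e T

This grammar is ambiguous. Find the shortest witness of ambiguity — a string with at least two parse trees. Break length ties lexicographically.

p g e g

length 4: p g e g has 2 parse trees

Two derivations of p g e g:
  U ⇒ p T ⇒ p g V ⇒ p g e g
  U ⇒ p T ⇒ p L g ⇒ p g e g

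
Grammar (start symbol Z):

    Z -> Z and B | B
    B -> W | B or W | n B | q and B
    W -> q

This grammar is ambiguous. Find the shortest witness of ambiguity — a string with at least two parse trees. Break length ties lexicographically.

q and q

length 1: no string has ≥2 trees
length 2: no string has ≥2 trees
length 3: q and q has 2 parse trees

Two derivations of q and q:
  Z ⇒ Z and B ⇒ B and B ⇒ W and B ⇒ q and B ⇒ q and W ⇒ q and q
  Z ⇒ B ⇒ q and B ⇒ q and W ⇒ q and q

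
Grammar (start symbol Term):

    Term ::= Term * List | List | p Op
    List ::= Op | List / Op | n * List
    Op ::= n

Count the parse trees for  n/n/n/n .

Parse trees for n/n/n/n:
  [Term [List [List [List [List [Op n]] / [Op n]] / [Op n]] / [Op n]]]

1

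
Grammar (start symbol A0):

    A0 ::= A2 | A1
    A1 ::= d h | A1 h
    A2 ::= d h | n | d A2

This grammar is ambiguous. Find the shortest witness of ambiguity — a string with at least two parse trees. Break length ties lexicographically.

d h

length 1: no string has ≥2 trees
length 2: d h has 2 parse trees

Two derivations of d h:
  A0 ⇒ A2 ⇒ d h
  A0 ⇒ A1 ⇒ d h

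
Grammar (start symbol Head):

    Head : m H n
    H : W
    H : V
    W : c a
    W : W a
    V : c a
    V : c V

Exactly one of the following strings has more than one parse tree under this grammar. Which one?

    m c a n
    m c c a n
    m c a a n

m c a n: 2 trees
m c c a n: 1 tree
m c a a n: 1 tree

m c a n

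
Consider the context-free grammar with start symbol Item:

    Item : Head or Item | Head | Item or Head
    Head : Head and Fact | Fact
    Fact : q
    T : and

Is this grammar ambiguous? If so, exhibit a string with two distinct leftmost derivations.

Witness: q or q

Derivation 1: Item ⇒ Head or Item ⇒ Fact or Item ⇒ q or Item ⇒ q or Head ⇒ q or Fact ⇒ q or q
Derivation 2: Item ⇒ Item or Head ⇒ Head or Head ⇒ Fact or Head ⇒ q or Head ⇒ q or Fact ⇒ q or q

Two distinct leftmost derivations for the same string.

Ambiguous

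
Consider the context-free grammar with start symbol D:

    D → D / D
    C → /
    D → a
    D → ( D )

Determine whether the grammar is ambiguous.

Ambiguous

Witness: a / a / a

Derivation 1: D ⇒ D / D ⇒ D / D / D ⇒ a / D / D ⇒ a / a / D ⇒ a / a / a
Derivation 2: D ⇒ D / D ⇒ a / D ⇒ a / D / D ⇒ a / a / D ⇒ a / a / a

Two distinct leftmost derivations for the same string.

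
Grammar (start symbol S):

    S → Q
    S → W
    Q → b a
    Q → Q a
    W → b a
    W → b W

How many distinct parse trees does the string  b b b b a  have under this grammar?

Parse trees for b b b b a:
  [S [W b [W b [W b [W b a]]]]]

1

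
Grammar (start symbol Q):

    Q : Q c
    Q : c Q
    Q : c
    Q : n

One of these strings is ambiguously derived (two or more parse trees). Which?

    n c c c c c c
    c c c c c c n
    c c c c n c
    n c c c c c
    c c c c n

n c c c c c c: 1 tree
c c c c c c n: 1 tree
c c c c n c: 5 trees
n c c c c c: 1 tree
c c c c n: 1 tree

c c c c n c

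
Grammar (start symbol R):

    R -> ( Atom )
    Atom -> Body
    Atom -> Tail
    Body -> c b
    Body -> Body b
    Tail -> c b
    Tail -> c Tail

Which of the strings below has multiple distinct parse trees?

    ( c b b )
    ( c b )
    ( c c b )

( c b b ): 1 tree
( c b ): 2 trees
( c c b ): 1 tree

( c b )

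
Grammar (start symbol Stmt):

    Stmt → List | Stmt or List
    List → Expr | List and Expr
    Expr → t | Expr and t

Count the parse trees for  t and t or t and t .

Parse trees for t and t or t and t:
  [Stmt [Stmt [List [Expr [Expr t] and t]]] or [List [Expr [Expr t] and t]]]
  [Stmt [Stmt [List [Expr [Expr t] and t]]] or [List [List [Expr t]] and [Expr t]]]
  [Stmt [Stmt [List [List [Expr t]] and [Expr t]]] or [List [Expr [Expr t] and t]]]
  [Stmt [Stmt [List [List [Expr t]] and [Expr t]]] or [List [List [Expr t]] and [Expr t]]]

4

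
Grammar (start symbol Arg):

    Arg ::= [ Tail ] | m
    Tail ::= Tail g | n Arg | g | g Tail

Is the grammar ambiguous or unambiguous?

Witness: [ g g ]

Derivation 1: Arg ⇒ [ Tail ] ⇒ [ Tail g ] ⇒ [ g g ]
Derivation 2: Arg ⇒ [ Tail ] ⇒ [ g Tail ] ⇒ [ g g ]

Two distinct leftmost derivations for the same string.

Ambiguous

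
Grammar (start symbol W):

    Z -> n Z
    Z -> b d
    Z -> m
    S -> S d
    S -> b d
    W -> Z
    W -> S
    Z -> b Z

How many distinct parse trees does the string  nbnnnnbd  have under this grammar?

Parse trees for nbnnnnbd:
  [W [Z n [Z b [Z n [Z n [Z n [Z n [Z b d]]]]]]]]

1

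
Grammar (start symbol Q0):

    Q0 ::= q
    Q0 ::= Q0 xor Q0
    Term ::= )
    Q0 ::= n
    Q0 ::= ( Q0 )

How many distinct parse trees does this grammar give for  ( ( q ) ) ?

Parse trees for ( ( q ) ):
  [Q0 ( [Q0 ( [Q0 q] )] )]

1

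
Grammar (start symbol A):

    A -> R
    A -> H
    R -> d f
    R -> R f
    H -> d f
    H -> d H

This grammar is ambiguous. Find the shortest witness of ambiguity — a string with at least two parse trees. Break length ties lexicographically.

length 2: d f has 2 parse trees

Two derivations of d f:
  A ⇒ R ⇒ d f
  A ⇒ H ⇒ d f

d f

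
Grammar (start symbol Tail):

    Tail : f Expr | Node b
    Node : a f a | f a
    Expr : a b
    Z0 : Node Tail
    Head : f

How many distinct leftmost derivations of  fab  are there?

2

Parse trees for fab:
  [Tail f [Expr a b]]
  [Tail [Node f a] b]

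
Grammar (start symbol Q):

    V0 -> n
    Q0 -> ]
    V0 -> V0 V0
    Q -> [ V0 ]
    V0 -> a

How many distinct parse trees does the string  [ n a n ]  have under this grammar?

Parse trees for [ n a n ]:
  [Q [ [V0 [V0 n] [V0 [V0 a] [V0 n]]] ]]
  [Q [ [V0 [V0 [V0 n] [V0 a]] [V0 n]] ]]

2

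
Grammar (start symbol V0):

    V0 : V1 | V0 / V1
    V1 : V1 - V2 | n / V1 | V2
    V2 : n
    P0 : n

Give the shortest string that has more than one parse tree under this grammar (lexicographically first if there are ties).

length 1: no string has ≥2 trees
length 3: n / n has 2 parse trees

Two derivations of n / n:
  V0 ⇒ V1 ⇒ n / V1 ⇒ n / V2 ⇒ n / n
  V0 ⇒ V0 / V1 ⇒ V1 / V1 ⇒ V2 / V1 ⇒ n / V1 ⇒ n / V2 ⇒ n / n

n / n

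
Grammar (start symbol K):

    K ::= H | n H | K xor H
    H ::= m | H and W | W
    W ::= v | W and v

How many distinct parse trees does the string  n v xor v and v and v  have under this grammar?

Parse trees for n v xor v and v and v:
  [K [K n [H [W v]]] xor [H [H [W v]] and [W [W v] and v]]]
  [K [K n [H [W v]]] xor [H [H [H [W v]] and [W v]] and [W v]]]
  [K [K n [H [W v]]] xor [H [H [W [W v] and v]] and [W v]]]
  [K [K n [H [W v]]] xor [H [W [W [W v] and v] and v]]]

4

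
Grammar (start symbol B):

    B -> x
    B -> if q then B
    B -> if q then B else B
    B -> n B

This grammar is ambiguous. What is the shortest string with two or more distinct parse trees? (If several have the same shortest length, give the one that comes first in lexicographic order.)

if q then if q then x else x

length 1: no string has ≥2 trees
length 2: no string has ≥2 trees
length 3: no string has ≥2 trees
length 4: no string has ≥2 trees
length 5: no string has ≥2 trees
length 6: no string has ≥2 trees
length 7: no string has ≥2 trees
length 8: no string has ≥2 trees
length 9: if q then if q then x else x has 2 parse trees

Two derivations of if q then if q then x else x:
  B ⇒ if q then B ⇒ if q then if q then B else B ⇒ if q then if q then x else B ⇒ if q then if q then x else x
  B ⇒ if q then B else B ⇒ if q then if q then B else B ⇒ if q then if q then x else B ⇒ if q then if q then x else x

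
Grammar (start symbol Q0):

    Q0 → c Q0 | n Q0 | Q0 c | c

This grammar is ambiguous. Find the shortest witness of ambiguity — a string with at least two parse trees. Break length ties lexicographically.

c c

length 1: no string has ≥2 trees
length 2: c c has 2 parse trees

Two derivations of c c:
  Q0 ⇒ c Q0 ⇒ c c
  Q0 ⇒ Q0 c ⇒ c c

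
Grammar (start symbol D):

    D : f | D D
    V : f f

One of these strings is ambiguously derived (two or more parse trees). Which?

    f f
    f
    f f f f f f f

f f f f f f f

f f: 1 tree
f: 1 tree
f f f f f f f: 132 trees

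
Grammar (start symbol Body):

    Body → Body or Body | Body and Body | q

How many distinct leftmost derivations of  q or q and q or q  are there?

Parse trees for q or q and q or q:
  [Body [Body q] or [Body [Body [Body q] and [Body q]] or [Body q]]]
  [Body [Body q] or [Body [Body q] and [Body [Body q] or [Body q]]]]
  [Body [Body [Body q] or [Body [Body q] and [Body q]]] or [Body q]]
  [Body [Body [Body [Body q] or [Body q]] and [Body q]] or [Body q]]
  [Body [Body [Body q] or [Body q]] and [Body [Body q] or [Body q]]]

5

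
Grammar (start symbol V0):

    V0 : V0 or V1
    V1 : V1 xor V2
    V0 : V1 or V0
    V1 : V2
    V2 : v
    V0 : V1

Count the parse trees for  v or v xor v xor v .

Parse trees for v or v xor v xor v:
  [V0 [V0 [V1 [V2 v]]] or [V1 [V1 [V1 [V2 v]] xor [V2 v]] xor [V2 v]]]
  [V0 [V1 [V2 v]] or [V0 [V1 [V1 [V1 [V2 v]] xor [V2 v]] xor [V2 v]]]]

2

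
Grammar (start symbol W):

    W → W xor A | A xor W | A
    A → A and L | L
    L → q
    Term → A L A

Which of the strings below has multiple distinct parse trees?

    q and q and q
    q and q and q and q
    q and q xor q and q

q and q xor q and q

q and q and q: 1 tree
q and q and q and q: 1 tree
q and q xor q and q: 2 trees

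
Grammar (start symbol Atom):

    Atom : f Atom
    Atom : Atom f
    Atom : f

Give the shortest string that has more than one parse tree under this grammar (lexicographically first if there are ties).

f f

length 1: no string has ≥2 trees
length 2: f f has 2 parse trees

Two derivations of f f:
  Atom ⇒ f Atom ⇒ f f
  Atom ⇒ Atom f ⇒ f f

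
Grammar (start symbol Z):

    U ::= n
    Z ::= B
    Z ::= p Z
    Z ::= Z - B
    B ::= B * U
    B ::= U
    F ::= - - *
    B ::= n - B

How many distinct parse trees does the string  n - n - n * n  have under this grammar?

Parse trees for n - n - n * n:
  [Z [B [B n - [B n - [B [U n]]]] * [U n]]]
  [Z [B n - [B [B n - [B [U n]]] * [U n]]]]
  [Z [B n - [B n - [B [B [U n]] * [U n]]]]]
  [Z [Z [B [U n]]] - [B [B n - [B [U n]]] * [U n]]]
  [Z [Z [B [U n]]] - [B n - [B [B [U n]] * [U n]]]]
  [Z [Z [B n - [B [U n]]]] - [B [B [U n]] * [U n]]]
  [Z [Z [Z [B [U n]]] - [B [U n]]] - [B [B [U n]] * [U n]]]

7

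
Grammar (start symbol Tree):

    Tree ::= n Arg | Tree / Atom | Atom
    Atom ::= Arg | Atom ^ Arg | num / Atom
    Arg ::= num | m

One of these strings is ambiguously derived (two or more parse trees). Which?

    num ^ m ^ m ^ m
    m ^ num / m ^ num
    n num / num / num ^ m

n num / num / num ^ m

num ^ m ^ m ^ m: 1 tree
m ^ num / m ^ num: 1 tree
n num / num / num ^ m: 3 trees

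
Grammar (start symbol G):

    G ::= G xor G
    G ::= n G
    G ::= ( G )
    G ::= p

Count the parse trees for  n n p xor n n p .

Parse trees for n n p xor n n p:
  [G [G n [G n [G p]]] xor [G n [G n [G p]]]]
  [G n [G [G n [G p]] xor [G n [G n [G p]]]]]
  [G n [G n [G [G p] xor [G n [G n [G p]]]]]]

3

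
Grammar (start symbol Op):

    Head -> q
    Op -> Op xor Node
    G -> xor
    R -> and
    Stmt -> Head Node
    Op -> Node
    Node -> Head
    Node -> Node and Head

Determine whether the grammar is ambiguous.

Unambiguous

Only Op, Node, Head are reachable from Op; ignoring the rest: Op → Op xor Node | Node  ;  Node → Node and Head | Head  — a left-associative chain with Head at the bottom. Each string factors uniquely by precedence.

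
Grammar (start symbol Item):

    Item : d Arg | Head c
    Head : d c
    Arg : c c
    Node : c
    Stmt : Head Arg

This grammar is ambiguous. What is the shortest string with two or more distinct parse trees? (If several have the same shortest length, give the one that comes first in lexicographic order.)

d c c

length 3: d c c has 2 parse trees

Two derivations of d c c:
  Item ⇒ d Arg ⇒ d c c
  Item ⇒ Head c ⇒ d c c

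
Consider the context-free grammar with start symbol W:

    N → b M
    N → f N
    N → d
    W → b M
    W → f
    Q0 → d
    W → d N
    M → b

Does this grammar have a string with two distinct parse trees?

Unambiguous

Only W, N, M are reachable from W; ignoring the rest: Restricted to the reachable nonterminals, every rule has the form A → t or A → t B, and no two rules for the same A share a first terminal. The grammar encodes a DFA — one run per string.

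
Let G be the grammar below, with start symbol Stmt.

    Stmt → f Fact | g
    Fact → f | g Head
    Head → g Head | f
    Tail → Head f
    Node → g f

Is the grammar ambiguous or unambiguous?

Unambiguous

(Tail, Node are unreachable from Stmt, so their rules don't affect L(Stmt).) Each reachable nonterminal has at most one production per leading terminal, and all productions are right-linear; the derivation is determined token-by-token.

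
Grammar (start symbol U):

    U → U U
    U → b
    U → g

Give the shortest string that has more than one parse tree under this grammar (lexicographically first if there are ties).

length 1: no string has ≥2 trees
length 2: no string has ≥2 trees
length 3: b b b has 2 parse trees

Two derivations of b b b:
  U ⇒ U U ⇒ U U U ⇒ b U U ⇒ b b U ⇒ b b b
  U ⇒ U U ⇒ b U ⇒ b U U ⇒ b b U ⇒ b b b

b b b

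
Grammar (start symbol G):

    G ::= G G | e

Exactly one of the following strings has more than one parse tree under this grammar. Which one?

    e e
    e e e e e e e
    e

e e e e e e e

e e: 1 tree
e e e e e e e: 132 trees
e: 1 tree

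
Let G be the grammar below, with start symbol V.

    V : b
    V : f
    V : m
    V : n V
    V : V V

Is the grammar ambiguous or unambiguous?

Witness: b b b

Derivation 1: V ⇒ V V ⇒ b V ⇒ b V V ⇒ b b V ⇒ b b b
Derivation 2: V ⇒ V V ⇒ V V V ⇒ b V V ⇒ b b V ⇒ b b b

Two distinct leftmost derivations for the same string.

Ambiguous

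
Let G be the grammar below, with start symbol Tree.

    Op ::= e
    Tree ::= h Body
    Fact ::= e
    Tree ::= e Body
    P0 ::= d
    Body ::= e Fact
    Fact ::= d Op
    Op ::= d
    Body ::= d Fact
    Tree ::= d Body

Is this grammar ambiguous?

Only Tree, Body, Fact, Op are reachable from Tree; ignoring the rest: The reachable rules are right-linear with at most one rule per (nonterminal, next-terminal) pair. Each input token forces the next rule, so parsing is deterministic.

Unambiguous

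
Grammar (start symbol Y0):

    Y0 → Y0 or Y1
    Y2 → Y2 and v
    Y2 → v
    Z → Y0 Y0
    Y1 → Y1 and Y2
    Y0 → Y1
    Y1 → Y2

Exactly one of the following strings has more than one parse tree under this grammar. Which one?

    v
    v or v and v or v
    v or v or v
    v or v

v: 1 tree
v or v and v or v: 2 trees
v or v or v: 1 tree
v or v: 1 tree

v or v and v or v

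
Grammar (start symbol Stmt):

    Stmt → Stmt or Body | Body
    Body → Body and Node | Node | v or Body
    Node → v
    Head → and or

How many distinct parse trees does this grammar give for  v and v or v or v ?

Parse trees for v and v or v or v:
  [Stmt [Stmt [Body [Body [Node v]] and [Node v]]] or [Body v or [Body [Node v]]]]
  [Stmt [Stmt [Stmt [Body [Body [Node v]] and [Node v]]] or [Body [Node v]]] or [Body [Node v]]]

2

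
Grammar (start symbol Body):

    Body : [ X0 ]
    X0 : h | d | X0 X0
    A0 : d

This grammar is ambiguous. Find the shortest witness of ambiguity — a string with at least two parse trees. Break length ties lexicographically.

length 3: no string has ≥2 trees
length 4: no string has ≥2 trees
length 5: [ d d d ] has 2 parse trees

Two derivations of [ d d d ]:
  Body ⇒ [ X0 ] ⇒ [ X0 X0 ] ⇒ [ d X0 ] ⇒ [ d X0 X0 ] ⇒ [ d d X0 ] ⇒ [ d d d ]
  Body ⇒ [ X0 ] ⇒ [ X0 X0 ] ⇒ [ X0 X0 X0 ] ⇒ [ d X0 X0 ] ⇒ [ d d X0 ] ⇒ [ d d d ]

[ d d d ]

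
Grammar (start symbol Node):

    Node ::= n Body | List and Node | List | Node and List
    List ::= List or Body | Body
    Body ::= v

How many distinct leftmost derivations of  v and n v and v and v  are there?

Parse trees for v and n v and v and v:
  [Node [List [Body v]] and [Node [Node [Node n [Body v]] and [List [Body v]]] and [List [Body v]]]]
  [Node [Node [List [Body v]] and [Node [Node n [Body v]] and [List [Body v]]]] and [List [Body v]]]
  [Node [Node [Node [List [Body v]] and [Node n [Body v]]] and [List [Body v]]] and [List [Body v]]]

3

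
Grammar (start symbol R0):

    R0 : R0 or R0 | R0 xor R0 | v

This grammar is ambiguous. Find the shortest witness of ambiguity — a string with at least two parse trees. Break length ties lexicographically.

v or v or v

length 1: no string has ≥2 trees
length 3: no string has ≥2 trees
length 5: v or v or v has 2 parse trees

Two derivations of v or v or v:
  R0 ⇒ R0 or R0 ⇒ R0 or R0 or R0 ⇒ v or R0 or R0 ⇒ v or v or R0 ⇒ v or v or v
  R0 ⇒ R0 or R0 ⇒ v or R0 ⇒ v or R0 or R0 ⇒ v or v or R0 ⇒ v or v or v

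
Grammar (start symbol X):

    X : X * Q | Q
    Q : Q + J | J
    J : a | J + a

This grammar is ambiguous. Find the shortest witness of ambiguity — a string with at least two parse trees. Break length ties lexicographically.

a + a

length 1: no string has ≥2 trees
length 3: a + a has 2 parse trees

Two derivations of a + a:
  X ⇒ Q ⇒ Q + J ⇒ J + J ⇒ a + J ⇒ a + a
  X ⇒ Q ⇒ J ⇒ J + a ⇒ a + a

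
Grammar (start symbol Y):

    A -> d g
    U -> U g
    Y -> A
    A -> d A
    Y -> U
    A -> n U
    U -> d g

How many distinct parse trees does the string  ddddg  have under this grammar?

1

Parse trees for ddddg:
  [Y [A d [A d [A d [A d g]]]]]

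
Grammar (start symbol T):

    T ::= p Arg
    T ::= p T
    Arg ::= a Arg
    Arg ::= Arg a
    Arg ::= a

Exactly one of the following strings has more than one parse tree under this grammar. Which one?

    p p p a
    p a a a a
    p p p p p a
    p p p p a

p a a a a

p p p a: 1 tree
p a a a a: 8 trees
p p p p p a: 1 tree
p p p p a: 1 tree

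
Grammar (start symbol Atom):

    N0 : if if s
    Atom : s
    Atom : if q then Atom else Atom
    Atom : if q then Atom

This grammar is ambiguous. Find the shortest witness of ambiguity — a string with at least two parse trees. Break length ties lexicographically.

if q then if q then s else s

length 1: no string has ≥2 trees
length 4: no string has ≥2 trees
length 6: no string has ≥2 trees
length 7: no string has ≥2 trees
length 9: if q then if q then s else s has 2 parse trees

Two derivations of if q then if q then s else s:
  Atom ⇒ if q then Atom else Atom ⇒ if q then if q then Atom else Atom ⇒ if q then if q then s else Atom ⇒ if q then if q then s else s
  Atom ⇒ if q then Atom ⇒ if q then if q then Atom else Atom ⇒ if q then if q then s else Atom ⇒ if q then if q then s else s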